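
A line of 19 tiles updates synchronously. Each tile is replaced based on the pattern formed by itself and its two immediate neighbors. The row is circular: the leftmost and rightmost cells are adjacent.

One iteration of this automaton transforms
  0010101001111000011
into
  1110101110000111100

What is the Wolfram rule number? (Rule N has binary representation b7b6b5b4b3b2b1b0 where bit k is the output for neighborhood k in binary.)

23

position 10: 111 → 0  (bit 7 = 0)
position 12: 110 → 0  (bit 6 = 0)
position 3: 101 → 0  (bit 5 = 0)
position 0: 100 → 1  (bit 4 = 1)
position 9: 011 → 0  (bit 3 = 0)
position 2: 010 → 1  (bit 2 = 1)
position 1: 001 → 1  (bit 1 = 1)
position 14: 000 → 1  (bit 0 = 1)
bits b7..b0 = 00010111 = 23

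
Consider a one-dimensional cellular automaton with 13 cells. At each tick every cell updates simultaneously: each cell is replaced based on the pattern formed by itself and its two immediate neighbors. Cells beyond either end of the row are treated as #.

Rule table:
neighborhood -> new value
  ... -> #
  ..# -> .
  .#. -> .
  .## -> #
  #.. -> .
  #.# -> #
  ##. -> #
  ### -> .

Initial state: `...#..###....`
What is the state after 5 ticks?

#..###.####.#

tick 1: .#....#.#.##.
tick 2: #..##..#.####
tick 3: #..##...##...
tick 4: #..##.#.##.#.
tick 5: #..###.####.#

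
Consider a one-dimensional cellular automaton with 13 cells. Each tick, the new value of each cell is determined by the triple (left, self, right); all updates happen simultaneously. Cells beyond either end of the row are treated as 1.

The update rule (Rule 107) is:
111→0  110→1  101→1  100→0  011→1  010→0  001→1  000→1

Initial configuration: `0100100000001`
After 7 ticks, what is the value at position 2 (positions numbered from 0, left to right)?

1001001111111
1010011000000
1100111011111
0101101110000
1011111010111
1110001101100
0010111111101
position 2 holds 1

1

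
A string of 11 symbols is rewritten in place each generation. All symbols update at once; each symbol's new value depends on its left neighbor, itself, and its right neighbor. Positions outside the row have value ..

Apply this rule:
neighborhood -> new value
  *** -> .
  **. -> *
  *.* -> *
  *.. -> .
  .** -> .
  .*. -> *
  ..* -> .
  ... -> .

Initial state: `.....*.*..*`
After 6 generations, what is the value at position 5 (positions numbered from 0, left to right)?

.

.....***..*
.......*..*
.......*..*  (fixed point — unchanged through generation 6)
position 5 holds .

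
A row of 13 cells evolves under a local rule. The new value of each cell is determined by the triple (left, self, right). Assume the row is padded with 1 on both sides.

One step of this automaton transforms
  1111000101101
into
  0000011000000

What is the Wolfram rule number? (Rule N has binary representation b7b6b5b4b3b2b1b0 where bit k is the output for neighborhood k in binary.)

3

position 0: 111 → 0  (bit 7 = 0)
position 3: 110 → 0  (bit 6 = 0)
position 8: 101 → 0  (bit 5 = 0)
position 4: 100 → 0  (bit 4 = 0)
position 9: 011 → 0  (bit 3 = 0)
position 7: 010 → 0  (bit 2 = 0)
position 6: 001 → 1  (bit 1 = 1)
position 5: 000 → 1  (bit 0 = 1)
bits b7..b0 = 00000011 = 3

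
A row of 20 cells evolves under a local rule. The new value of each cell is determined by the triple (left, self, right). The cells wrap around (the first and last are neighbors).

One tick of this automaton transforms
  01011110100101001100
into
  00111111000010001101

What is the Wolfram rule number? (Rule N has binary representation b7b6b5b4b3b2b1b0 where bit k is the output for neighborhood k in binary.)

position 4: 111 → 1  (bit 7 = 1)
position 6: 110 → 1  (bit 6 = 1)
position 2: 101 → 1  (bit 5 = 1)
position 9: 100 → 0  (bit 4 = 0)
position 3: 011 → 1  (bit 3 = 1)
position 1: 010 → 0  (bit 2 = 0)
position 0: 001 → 0  (bit 1 = 0)
position 19: 000 → 1  (bit 0 = 1)
bits b7..b0 = 11101001 = 233

233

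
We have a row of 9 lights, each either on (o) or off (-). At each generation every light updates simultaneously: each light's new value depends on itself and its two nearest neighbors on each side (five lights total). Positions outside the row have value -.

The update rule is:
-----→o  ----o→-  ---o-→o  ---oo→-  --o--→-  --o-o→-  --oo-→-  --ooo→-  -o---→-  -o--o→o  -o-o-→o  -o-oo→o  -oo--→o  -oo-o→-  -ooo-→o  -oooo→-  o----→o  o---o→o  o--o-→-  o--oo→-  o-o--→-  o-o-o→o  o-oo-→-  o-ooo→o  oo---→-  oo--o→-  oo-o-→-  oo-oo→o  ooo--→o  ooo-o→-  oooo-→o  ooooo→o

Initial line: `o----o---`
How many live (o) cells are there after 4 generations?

generation 1: --o-o--oo
generation 2: -o-o-o--o
generation 3: o-ooo-o--
generation 4: -ooo----o
count of o: 4

4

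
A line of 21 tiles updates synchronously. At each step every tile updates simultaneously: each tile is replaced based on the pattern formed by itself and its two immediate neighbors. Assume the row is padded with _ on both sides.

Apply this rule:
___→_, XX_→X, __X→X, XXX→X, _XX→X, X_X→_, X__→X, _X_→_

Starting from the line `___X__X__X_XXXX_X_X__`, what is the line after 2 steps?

_X__XX_XXXXXXXXX__X_X

step 1: __X_XX_XX__XXXX____X_
step 2: _X__XX_XXXXXXXXX__X_X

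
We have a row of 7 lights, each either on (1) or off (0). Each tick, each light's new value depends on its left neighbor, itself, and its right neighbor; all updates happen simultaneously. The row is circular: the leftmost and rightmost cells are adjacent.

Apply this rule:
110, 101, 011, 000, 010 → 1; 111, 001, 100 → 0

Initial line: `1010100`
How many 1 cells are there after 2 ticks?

1111100
1000100
count of 1: 2

2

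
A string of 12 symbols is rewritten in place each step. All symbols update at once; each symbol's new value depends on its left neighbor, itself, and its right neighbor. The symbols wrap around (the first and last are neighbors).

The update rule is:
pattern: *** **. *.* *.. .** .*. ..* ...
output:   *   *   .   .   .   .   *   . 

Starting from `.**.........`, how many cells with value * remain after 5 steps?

step 1: *.*.........
step 2: ...........*
step 3: ..........*.
step 4: .........*..
step 5: ........*...
count of *: 1

1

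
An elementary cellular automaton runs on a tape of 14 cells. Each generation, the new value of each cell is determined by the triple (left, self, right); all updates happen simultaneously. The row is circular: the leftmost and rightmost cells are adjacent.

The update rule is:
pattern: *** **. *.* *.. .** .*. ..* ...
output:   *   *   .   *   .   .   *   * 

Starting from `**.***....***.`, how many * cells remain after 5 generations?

.*..******.**.
*.**.*****..**
*..*..******.*
***.**.*****..
.**..*..******
count of *: 9

9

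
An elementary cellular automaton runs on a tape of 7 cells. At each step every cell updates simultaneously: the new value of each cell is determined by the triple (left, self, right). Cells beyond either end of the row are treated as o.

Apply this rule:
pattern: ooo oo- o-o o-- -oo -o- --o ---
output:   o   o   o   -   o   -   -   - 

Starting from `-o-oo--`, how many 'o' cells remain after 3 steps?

5

step 1: o-ooo--
step 2: ooooo--
step 3: ooooo--
count of o: 5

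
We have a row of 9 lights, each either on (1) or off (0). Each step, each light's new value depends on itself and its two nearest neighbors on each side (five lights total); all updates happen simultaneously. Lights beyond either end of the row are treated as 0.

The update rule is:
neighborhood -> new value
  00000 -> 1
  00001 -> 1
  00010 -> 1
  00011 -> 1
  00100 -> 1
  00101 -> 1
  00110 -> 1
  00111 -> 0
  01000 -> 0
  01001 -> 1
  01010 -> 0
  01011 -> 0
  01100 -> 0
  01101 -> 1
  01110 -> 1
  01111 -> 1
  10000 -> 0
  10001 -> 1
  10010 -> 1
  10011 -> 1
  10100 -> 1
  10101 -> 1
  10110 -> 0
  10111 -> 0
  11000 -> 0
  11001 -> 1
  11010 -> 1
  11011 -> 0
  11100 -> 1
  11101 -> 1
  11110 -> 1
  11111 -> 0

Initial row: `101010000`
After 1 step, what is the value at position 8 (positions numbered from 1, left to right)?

step 1: 101010011
position 8 holds 1

1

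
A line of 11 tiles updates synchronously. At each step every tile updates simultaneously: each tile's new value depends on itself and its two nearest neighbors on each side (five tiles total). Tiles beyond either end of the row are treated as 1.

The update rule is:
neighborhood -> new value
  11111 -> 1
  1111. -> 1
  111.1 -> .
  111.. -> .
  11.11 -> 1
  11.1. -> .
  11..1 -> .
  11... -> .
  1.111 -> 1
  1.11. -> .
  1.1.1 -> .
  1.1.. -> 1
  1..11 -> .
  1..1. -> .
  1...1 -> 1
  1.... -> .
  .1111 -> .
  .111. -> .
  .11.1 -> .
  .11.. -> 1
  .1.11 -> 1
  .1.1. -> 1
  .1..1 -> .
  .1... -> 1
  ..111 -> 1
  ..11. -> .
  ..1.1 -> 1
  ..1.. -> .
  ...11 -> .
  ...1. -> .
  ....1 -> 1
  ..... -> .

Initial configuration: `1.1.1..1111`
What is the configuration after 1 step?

...11..1.11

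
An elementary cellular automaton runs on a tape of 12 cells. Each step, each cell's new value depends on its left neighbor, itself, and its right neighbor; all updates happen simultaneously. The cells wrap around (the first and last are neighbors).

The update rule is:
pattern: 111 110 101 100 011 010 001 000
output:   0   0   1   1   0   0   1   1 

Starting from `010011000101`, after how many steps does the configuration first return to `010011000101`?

2

101100111010
010011000101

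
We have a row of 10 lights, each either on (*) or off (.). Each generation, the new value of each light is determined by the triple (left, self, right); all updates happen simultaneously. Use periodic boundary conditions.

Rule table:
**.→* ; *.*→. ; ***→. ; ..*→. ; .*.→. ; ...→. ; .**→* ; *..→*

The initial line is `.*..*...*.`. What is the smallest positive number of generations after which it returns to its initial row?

..*..*...*
*..*..*...
.*..*..*..
..*..*..*.
...*..*..*
*...*..*..
.*...*..*.
..*...*..*
*..*...*..
.*..*...*.

10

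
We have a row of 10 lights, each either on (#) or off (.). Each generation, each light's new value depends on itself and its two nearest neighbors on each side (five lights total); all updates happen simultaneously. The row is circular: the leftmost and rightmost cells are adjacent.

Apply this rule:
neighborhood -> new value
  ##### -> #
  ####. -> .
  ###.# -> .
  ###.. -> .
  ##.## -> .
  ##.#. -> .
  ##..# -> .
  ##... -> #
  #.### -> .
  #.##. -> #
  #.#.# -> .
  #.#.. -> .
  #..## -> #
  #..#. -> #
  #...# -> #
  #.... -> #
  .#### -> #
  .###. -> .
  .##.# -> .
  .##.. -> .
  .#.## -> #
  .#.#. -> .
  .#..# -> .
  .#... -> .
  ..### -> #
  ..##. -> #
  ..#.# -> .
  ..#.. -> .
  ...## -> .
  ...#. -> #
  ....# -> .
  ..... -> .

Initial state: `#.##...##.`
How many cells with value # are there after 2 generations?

generation 1: .##.##.#..
generation 2: .#..#....#
count of #: 3

3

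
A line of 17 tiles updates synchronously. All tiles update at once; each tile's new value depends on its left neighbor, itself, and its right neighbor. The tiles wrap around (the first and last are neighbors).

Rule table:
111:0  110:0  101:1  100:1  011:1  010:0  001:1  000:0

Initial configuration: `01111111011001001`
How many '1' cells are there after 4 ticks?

11000000110110110
10100001101101101
01010011011011011
10101110110110110
count of 1: 11

11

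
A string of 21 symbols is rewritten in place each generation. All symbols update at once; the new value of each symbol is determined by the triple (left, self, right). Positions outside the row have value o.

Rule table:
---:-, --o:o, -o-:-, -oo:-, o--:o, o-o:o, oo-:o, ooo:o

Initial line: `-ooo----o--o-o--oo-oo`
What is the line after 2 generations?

oo-oooo-o-oo-o-oo-oo-

o-ooo--o-oo-o-oo-oo-o
oo-oooo-o-oo-o-oo-oo-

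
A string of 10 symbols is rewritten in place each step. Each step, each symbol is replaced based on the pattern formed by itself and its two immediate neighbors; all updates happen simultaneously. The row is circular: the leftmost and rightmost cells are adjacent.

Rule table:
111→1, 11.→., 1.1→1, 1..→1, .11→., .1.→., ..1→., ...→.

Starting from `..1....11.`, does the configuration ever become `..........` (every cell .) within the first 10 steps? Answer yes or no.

no

...1.....1
1...1.....
.1...1....
..1...1...
...1...1..
....1...1.
.....1...1
1.....1...
.1.....1..
..1.....1.
step 10 is ..1.....1., still not uniform .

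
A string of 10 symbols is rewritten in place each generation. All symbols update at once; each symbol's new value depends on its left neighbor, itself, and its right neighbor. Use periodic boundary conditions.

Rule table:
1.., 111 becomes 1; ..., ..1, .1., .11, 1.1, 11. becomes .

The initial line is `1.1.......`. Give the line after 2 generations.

....1.....

generation 1: ...1......
generation 2: ....1.....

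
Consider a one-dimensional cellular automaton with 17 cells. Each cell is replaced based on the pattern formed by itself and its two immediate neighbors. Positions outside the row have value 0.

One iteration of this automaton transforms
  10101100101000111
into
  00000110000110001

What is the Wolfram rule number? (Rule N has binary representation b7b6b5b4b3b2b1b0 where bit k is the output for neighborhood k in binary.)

81

position 15: 111 → 0  (bit 7 = 0)
position 5: 110 → 1  (bit 6 = 1)
position 1: 101 → 0  (bit 5 = 0)
position 6: 100 → 1  (bit 4 = 1)
position 4: 011 → 0  (bit 3 = 0)
position 0: 010 → 0  (bit 2 = 0)
position 7: 001 → 0  (bit 1 = 0)
position 12: 000 → 1  (bit 0 = 1)
bits b7..b0 = 01010001 = 81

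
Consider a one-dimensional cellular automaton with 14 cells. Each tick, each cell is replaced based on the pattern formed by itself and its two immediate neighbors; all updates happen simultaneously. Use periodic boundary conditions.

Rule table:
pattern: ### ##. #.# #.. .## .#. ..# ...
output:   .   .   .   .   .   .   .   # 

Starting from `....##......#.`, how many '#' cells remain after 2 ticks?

3

###....####...
....##......#.
count of #: 3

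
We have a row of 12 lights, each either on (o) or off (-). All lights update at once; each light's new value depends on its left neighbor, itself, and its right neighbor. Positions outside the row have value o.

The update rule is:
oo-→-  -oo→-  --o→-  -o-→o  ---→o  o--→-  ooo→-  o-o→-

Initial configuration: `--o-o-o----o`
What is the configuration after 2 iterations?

--o-o-o-oo--
--o-o-o-----

--o-o-o-----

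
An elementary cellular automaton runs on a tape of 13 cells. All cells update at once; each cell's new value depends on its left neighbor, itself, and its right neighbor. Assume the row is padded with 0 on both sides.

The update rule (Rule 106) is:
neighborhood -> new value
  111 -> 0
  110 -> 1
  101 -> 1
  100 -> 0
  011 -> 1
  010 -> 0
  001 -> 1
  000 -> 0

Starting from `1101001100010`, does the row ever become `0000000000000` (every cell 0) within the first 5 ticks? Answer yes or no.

tick 1: 1110011100100
tick 2: 1010110101000
tick 3: 0101111010000
tick 4: 1011001100000
tick 5: 0111011100000
tick 5 is 0111011100000, still not uniform 0

no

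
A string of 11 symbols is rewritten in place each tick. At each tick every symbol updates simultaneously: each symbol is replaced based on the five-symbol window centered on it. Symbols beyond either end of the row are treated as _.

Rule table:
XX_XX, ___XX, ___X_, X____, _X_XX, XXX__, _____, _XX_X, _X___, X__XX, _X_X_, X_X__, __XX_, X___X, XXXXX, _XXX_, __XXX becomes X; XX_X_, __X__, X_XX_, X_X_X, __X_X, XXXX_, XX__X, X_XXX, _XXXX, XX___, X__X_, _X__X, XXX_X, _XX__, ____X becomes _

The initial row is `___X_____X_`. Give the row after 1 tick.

X_X_XXX_X_X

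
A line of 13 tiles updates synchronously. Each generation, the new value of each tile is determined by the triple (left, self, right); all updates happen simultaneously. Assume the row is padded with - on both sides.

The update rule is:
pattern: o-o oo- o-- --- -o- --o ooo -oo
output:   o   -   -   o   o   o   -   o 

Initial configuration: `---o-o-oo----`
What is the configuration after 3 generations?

o-oooooooo--o

oooooooo--ooo
o--------oo--
o-oooooooo--o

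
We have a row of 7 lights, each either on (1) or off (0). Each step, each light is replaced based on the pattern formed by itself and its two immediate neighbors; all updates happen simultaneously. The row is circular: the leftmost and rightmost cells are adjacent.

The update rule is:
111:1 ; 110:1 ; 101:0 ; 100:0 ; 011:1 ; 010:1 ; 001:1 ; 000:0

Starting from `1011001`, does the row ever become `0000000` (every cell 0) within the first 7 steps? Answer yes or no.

no

1011011
1011011  (fixed point — unchanged through step 7)
step 7 is 1011011, still not uniform 0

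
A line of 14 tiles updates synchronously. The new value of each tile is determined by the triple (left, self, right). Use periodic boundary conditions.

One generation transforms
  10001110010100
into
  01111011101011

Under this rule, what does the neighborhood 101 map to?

At position 10 the neighborhood is 101; the next row has 1 there.

1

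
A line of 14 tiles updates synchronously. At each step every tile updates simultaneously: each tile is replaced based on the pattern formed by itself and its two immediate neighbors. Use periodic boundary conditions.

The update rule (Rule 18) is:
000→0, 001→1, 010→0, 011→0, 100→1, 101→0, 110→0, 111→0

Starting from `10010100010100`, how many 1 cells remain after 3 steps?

4

01100010100011
00010100010100
00100010100010
count of 1: 4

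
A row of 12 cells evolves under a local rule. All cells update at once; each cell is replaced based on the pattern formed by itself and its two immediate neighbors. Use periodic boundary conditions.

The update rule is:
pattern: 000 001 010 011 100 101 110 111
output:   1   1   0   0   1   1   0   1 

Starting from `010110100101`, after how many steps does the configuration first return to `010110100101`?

2

101001011010
010110100101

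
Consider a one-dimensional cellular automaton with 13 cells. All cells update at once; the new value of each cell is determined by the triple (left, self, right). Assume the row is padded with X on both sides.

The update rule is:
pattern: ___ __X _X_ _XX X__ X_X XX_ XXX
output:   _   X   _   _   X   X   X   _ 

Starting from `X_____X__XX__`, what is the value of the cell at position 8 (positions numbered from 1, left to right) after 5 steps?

XX___X_XX_XXX
_XX_X_X_XX___
X_XX_X_X_XX_X
XX_XX_X_X_XX_
_XX_XX_X_X_XX
position 8 holds X

X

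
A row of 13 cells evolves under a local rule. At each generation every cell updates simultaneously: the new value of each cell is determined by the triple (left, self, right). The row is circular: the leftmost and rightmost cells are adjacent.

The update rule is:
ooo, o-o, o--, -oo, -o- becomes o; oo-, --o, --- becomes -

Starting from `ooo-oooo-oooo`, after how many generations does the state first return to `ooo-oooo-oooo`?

13

oo-oooo-ooooo
o-oooo-oooooo
-oooo-ooooooo
oooo-ooooooo-
ooo-ooooooo-o
oo-ooooooo-oo
o-ooooooo-ooo
-ooooooo-oooo
ooooooo-oooo-
oooooo-oooo-o
ooooo-oooo-oo
oooo-oooo-ooo
ooo-oooo-oooo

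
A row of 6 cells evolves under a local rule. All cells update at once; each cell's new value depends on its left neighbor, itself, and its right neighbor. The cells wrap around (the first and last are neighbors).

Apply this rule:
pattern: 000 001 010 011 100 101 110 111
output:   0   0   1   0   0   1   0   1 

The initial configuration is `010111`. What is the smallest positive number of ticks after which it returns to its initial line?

111010
010111

2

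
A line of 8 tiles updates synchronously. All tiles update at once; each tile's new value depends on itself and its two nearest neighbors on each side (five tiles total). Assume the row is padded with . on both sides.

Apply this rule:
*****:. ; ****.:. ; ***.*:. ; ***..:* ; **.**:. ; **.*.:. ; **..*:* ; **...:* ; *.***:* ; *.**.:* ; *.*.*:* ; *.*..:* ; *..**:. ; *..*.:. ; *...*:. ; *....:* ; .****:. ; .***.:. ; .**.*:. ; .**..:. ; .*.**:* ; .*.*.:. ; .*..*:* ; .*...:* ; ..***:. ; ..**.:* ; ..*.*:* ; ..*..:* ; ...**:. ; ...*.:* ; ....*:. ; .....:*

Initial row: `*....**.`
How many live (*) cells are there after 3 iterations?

iteration 1: ***..*.*
iteration 2: ..**.*.*
iteration 3: ..*..*.*
count of *: 3

3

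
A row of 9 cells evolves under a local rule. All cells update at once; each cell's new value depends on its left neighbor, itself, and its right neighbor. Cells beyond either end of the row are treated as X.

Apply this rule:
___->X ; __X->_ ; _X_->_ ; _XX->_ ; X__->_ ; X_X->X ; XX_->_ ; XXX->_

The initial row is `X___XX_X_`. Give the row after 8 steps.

__X___X_X
____X__X_
_XX_____X
X___XXX__
__X______
____XXXX_
_XX_____X  (repeats step 3; period 4)
step 8: X___XXX__

X___XXX__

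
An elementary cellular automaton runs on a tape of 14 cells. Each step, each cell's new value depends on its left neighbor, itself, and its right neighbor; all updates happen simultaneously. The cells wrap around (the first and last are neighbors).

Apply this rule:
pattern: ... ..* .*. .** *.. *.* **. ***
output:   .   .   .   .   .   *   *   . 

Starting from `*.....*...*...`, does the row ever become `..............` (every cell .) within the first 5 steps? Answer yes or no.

yes

..............
all cells are . at step 1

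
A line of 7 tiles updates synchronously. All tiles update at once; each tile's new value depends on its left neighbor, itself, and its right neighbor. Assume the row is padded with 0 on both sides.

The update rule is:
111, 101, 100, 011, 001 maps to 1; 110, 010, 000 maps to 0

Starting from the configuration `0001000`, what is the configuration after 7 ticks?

1010101

tick 1: 0010100
tick 2: 0101010
tick 3: 1010101
tick 4: 0101010  (repeats tick 2; period 2)
tick 7: 1010101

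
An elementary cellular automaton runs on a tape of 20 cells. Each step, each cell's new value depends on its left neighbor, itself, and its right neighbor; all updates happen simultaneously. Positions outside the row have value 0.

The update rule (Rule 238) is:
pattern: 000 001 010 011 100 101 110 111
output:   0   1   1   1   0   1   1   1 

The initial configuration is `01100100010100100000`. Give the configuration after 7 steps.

11111111111111100000

11101100111101100000
11111101111111100000
11111111111111100000
11111111111111100000  (fixed point — unchanged through step 7)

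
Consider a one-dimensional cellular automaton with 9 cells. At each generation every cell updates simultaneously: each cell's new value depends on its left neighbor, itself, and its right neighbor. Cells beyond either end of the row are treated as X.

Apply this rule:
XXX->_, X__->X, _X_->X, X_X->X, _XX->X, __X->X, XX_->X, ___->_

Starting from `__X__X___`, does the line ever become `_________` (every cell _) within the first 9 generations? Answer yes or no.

no

generation 1: XXXXXXX_X
generation 2: ______XXX
generation 3: X____XX__
generation 4: XX__XXXXX
generation 5: _XXXX____
generation 6: XX__XX__X
generation 7: _XXXXXXXX
generation 8: XX_______
generation 9: _XX_____X
generation 9 is _XX_____X, still not uniform _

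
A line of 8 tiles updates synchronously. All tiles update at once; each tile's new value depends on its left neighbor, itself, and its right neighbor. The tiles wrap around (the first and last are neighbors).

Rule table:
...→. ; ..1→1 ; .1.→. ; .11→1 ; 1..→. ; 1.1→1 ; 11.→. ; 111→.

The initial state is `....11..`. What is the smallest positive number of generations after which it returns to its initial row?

...11...
..11....
.11.....
11......
1......1
......11
.....11.
....11..

8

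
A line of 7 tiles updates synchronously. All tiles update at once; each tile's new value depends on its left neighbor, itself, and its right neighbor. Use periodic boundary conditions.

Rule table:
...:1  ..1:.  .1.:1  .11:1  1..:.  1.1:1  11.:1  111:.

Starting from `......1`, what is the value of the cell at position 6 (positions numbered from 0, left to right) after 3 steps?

step 1: .1111.1
step 2: 11..111
step 3: .1..1..
position 6 holds .

.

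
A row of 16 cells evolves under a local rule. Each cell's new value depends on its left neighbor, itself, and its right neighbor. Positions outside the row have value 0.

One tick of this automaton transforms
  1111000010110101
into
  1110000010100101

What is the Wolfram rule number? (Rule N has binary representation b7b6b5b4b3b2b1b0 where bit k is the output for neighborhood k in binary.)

position 1: 111 → 1  (bit 7 = 1)
position 3: 110 → 0  (bit 6 = 0)
position 9: 101 → 0  (bit 5 = 0)
position 4: 100 → 0  (bit 4 = 0)
position 0: 011 → 1  (bit 3 = 1)
position 8: 010 → 1  (bit 2 = 1)
position 7: 001 → 0  (bit 1 = 0)
position 5: 000 → 0  (bit 0 = 0)
bits b7..b0 = 10001100 = 140

140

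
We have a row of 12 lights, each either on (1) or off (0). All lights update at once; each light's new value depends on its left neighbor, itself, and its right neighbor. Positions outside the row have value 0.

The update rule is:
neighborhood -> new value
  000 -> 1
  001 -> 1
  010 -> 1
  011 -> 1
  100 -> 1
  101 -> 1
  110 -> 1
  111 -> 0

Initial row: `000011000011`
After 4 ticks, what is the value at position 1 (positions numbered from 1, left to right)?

tick 1: 111111111111
tick 2: 100000000001
tick 3: 111111111111  (repeats tick 1; period 2)
tick 4: 100000000001
position 1 holds 1

1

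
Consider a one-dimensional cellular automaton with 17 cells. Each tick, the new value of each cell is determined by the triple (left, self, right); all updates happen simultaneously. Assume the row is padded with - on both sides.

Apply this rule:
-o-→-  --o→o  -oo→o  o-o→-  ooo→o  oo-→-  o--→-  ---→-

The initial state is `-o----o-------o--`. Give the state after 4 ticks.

--o-------o------

tick 1: o----o-------o---
tick 2: ----o-------o----
tick 3: ---o-------o-----
tick 4: --o-------o------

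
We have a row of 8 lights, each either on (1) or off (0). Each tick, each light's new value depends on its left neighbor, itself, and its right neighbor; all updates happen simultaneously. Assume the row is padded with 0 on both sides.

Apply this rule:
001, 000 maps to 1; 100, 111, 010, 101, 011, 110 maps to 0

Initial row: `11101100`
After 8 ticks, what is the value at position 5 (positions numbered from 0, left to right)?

1

00000001
11111110
00000000
11111111
00000000  (repeats tick 3; period 2)
tick 8: 11111111
position 5 holds 1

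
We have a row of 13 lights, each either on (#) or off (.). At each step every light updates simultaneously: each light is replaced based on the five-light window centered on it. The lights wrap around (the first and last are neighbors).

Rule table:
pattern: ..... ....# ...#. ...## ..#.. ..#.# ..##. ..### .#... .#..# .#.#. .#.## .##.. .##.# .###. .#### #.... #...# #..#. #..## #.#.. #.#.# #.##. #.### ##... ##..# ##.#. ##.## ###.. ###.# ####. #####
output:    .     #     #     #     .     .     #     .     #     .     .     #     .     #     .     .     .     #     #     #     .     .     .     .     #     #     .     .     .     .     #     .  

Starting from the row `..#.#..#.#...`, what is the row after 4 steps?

.##...#.##..#

##....#...#..
#.#.##.###..#
#..#.#....###
.##...#.##..#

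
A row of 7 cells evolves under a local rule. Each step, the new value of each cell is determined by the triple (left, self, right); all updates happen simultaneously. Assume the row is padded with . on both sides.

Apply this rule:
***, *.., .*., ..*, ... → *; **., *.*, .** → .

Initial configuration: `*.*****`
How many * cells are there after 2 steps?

*..***.
***.*.*
count of *: 5

5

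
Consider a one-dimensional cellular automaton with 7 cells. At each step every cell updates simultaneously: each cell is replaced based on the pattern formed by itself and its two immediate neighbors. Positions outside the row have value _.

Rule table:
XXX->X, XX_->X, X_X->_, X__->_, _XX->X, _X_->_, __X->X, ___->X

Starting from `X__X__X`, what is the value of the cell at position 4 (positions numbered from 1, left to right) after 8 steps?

X

__X__X_
XX__X__
XX_X__X
XX___X_
XX_XX__
XX_XX_X
XX_XX__  (repeats step 5; period 2)
step 8: XX_XX_X
position 4 holds X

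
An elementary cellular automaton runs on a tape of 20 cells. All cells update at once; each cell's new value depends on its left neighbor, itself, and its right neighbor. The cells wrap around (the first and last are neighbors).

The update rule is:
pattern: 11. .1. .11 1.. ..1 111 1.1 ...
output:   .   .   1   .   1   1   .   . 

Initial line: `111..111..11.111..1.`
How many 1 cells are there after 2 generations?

11..111..11..11..1..
1..111..11..11..1..1
count of 1: 10

10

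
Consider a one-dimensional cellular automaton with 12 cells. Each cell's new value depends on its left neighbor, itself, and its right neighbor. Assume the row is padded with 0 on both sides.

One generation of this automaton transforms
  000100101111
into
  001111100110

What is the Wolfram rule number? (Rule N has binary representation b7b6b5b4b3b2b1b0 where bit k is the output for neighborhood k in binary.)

position 9: 111 → 1  (bit 7 = 1)
position 11: 110 → 0  (bit 6 = 0)
position 7: 101 → 0  (bit 5 = 0)
position 4: 100 → 1  (bit 4 = 1)
position 8: 011 → 0  (bit 3 = 0)
position 3: 010 → 1  (bit 2 = 1)
position 2: 001 → 1  (bit 1 = 1)
position 0: 000 → 0  (bit 0 = 0)
bits b7..b0 = 10010110 = 150

150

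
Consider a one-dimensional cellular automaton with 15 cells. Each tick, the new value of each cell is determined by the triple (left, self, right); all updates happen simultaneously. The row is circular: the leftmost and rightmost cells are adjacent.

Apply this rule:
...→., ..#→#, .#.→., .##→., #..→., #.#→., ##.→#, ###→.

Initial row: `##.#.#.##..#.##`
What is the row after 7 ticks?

..#.......#....

tick 1: .#......#.#....
tick 2: #......#.......
tick 3: ......#.......#
tick 4: .....#.......#.
tick 5: ....#.......#..
tick 6: ...#.......#...
tick 7: ..#.......#....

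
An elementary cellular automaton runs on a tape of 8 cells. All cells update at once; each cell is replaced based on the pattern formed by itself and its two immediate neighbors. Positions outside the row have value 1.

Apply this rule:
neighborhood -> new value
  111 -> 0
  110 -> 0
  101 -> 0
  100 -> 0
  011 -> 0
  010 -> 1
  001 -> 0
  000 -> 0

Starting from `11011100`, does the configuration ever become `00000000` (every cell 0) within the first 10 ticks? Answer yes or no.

00000000
all cells are 0 at tick 1

yes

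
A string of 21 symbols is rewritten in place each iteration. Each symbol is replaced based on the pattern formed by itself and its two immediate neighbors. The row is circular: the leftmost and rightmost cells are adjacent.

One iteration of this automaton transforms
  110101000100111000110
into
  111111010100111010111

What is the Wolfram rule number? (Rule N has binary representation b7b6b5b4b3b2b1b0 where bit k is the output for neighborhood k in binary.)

237

position 13: 111 → 1  (bit 7 = 1)
position 1: 110 → 1  (bit 6 = 1)
position 2: 101 → 1  (bit 5 = 1)
position 6: 100 → 0  (bit 4 = 0)
position 0: 011 → 1  (bit 3 = 1)
position 3: 010 → 1  (bit 2 = 1)
position 8: 001 → 0  (bit 1 = 0)
position 7: 000 → 1  (bit 0 = 1)
bits b7..b0 = 11101101 = 237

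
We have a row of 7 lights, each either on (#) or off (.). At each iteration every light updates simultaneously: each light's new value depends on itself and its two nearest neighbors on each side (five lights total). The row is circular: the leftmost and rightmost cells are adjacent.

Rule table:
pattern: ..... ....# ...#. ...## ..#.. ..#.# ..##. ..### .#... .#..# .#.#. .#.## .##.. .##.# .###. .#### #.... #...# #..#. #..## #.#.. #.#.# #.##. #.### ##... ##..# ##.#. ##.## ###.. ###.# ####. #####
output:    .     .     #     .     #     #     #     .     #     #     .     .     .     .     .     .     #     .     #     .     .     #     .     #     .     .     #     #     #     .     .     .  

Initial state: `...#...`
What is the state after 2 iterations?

.....#.

iteration 1: ..####.
iteration 2: .....#.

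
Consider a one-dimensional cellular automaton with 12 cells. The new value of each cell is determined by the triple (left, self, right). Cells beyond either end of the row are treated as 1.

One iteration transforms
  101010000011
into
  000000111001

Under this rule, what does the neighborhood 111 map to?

1

At position 11 the neighborhood is 111; the next row has 1 there.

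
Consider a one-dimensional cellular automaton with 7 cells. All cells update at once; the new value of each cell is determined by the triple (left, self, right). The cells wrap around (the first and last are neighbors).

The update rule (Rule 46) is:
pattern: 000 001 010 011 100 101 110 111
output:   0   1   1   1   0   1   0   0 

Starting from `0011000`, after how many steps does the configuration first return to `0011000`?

0110000
1100000
1000001
0000011
0000110
0001100
0011000

7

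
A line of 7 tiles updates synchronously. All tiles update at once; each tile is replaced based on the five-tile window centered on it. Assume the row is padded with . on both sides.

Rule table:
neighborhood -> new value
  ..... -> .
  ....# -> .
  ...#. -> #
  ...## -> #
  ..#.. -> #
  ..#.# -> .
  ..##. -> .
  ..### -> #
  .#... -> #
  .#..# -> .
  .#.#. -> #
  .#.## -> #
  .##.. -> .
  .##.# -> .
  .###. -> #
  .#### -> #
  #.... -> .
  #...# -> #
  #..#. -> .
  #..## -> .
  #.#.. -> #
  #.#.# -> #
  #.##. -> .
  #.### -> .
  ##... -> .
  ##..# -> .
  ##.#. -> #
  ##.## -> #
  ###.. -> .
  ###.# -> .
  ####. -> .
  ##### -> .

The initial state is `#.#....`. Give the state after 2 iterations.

.###...
###....

###....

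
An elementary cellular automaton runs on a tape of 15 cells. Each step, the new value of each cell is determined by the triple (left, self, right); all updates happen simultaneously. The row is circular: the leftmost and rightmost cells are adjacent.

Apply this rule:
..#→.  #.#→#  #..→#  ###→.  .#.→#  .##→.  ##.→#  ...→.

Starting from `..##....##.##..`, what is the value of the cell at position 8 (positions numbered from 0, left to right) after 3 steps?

...##....##.##.
....##....##.##
#....##....##.#
position 8 holds .

.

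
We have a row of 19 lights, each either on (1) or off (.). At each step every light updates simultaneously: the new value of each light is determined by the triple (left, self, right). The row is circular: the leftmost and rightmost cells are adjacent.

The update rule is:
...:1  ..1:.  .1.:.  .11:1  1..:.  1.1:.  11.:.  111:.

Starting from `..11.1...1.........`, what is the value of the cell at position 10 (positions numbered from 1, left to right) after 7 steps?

1.1....1...11111111
....11...1.1.......
111.1..1.....111111
.........111.1.....
11111111.1.....1111
...........111.1...
1111111111.1.....11
position 10 holds 1

1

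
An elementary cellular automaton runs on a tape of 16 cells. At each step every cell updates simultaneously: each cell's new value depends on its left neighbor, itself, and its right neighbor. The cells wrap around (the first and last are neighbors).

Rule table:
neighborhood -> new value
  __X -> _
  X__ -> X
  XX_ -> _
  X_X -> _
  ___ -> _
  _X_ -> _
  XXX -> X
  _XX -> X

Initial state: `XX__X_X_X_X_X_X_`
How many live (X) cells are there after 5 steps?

1

step 1: X_X_____________
step 2: ___X____________
step 3: ____X___________
step 4: _____X__________
step 5: ______X_________
count of X: 1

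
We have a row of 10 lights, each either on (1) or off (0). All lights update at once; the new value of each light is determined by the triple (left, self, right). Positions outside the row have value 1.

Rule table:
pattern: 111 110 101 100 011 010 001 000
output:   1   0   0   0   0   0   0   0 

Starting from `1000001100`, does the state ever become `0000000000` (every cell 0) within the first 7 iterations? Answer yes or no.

yes

0000000000
all cells are 0 at iteration 1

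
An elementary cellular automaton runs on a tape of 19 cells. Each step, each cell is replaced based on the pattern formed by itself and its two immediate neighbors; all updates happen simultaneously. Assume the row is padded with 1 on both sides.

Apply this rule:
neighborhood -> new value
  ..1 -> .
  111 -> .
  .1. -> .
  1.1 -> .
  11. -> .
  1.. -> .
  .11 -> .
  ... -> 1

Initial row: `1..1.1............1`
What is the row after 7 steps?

.......11111111111.

step 1: .......1111111111..
step 2: .11111.............
step 3: .......11111111111.
step 4: .11111.............  (repeats step 2; period 2)
step 7: .......11111111111.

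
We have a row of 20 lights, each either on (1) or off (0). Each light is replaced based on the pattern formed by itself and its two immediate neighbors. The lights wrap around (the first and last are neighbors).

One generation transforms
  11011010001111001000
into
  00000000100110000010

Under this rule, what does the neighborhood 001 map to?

At position 9 the neighborhood is 001; the next row has 0 there.

0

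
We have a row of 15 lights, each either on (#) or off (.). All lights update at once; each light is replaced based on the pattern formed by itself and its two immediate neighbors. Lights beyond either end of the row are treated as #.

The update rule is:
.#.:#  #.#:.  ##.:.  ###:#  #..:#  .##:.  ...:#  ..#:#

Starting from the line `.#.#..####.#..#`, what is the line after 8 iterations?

iteration 1: .#.###.##..###.
iteration 2: .#..#....##.#..
iteration 3: .########...###
iteration 4: ..######.###.##
iteration 5: ##.####...#...#
iteration 6: #...##.#######.
iteration 7: .###....#####..
iteration 8: ..#.####.###.##

..#.####.###.##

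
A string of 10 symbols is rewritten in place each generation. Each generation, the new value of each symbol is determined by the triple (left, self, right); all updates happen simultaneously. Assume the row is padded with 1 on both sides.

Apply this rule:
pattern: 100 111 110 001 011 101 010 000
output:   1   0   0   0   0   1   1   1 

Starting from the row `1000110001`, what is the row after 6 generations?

generation 1: 0110001100
generation 2: 1001100010
generation 3: 0100011011
generation 4: 1111000100
generation 5: 0000110110
generation 6: 1110001001

1110001001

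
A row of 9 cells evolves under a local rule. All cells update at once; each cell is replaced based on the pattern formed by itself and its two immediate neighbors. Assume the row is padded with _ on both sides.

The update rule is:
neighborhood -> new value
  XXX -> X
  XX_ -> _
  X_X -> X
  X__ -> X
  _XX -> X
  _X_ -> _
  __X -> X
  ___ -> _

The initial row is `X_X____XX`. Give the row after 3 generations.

_X_XXX_X_

_X_X__XX_
X_X_XXX_X
_X_XXX_X_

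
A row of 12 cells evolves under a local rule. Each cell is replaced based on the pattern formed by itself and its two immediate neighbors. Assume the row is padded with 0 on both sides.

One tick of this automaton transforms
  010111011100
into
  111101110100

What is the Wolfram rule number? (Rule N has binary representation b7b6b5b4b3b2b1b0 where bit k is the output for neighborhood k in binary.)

position 4: 111 → 0  (bit 7 = 0)
position 5: 110 → 1  (bit 6 = 1)
position 2: 101 → 1  (bit 5 = 1)
position 10: 100 → 0  (bit 4 = 0)
position 3: 011 → 1  (bit 3 = 1)
position 1: 010 → 1  (bit 2 = 1)
position 0: 001 → 1  (bit 1 = 1)
position 11: 000 → 0  (bit 0 = 0)
bits b7..b0 = 01101110 = 110

110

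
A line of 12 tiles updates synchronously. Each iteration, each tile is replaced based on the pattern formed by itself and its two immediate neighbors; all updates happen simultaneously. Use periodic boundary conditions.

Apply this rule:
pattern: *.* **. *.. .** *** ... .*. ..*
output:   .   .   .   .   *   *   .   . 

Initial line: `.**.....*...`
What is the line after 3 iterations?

iteration 1: ....***...**
iteration 2: .**..*..*...
iteration 3: ..........**

..........**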